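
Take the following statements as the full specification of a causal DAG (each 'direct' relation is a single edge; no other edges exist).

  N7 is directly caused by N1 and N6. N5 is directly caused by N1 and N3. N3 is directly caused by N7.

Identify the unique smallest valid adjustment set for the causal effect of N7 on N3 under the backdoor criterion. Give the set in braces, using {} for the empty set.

{}

Variables eligible for adjustment (non-descendants of N7, excluding N7 and N3): {N1, N6}.
Backdoor paths from N7 to N3:
  P1: N7 <- N1 -> N5 <- N3
Each backdoor path contains an unconditioned collider, so every path is already blocked with the empty conditioning set:
  P1: blocked at collider N5 (neither it nor any descendant is in the conditioning set).
The empty set is therefore the unique smallest valid set.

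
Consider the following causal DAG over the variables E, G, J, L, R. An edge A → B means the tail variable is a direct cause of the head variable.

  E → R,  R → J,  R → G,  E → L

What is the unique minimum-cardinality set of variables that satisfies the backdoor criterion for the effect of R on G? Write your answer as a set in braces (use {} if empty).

Variables eligible for adjustment (non-descendants of R, excluding R and G): {E, L}.
Backdoor paths from R to G:
  (none)
With no backdoor paths the empty set already satisfies the criterion, and it is trivially minimal.

{}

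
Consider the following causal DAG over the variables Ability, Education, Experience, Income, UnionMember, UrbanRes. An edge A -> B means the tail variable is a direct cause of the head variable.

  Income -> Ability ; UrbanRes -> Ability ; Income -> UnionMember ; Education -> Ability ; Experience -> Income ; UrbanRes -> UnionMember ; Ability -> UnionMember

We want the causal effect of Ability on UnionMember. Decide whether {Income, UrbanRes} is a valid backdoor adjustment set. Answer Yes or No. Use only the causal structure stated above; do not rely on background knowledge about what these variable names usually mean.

Yes

Backdoor paths from Ability to UnionMember (paths whose first edge points into Ability):
  P1: Ability <- UrbanRes -> UnionMember
  P2: Ability <- Income -> UnionMember
Condition 1 (no descendant of Ability in the set): holds — descendants of Ability are {UnionMember}; none are in {Income, UrbanRes}.
Condition 2 (every backdoor path blocked by {Income, UrbanRes}):
  P1: blocked at fork node UrbanRes ∈ conditioning set.
  P2: blocked at fork node Income ∈ conditioning set.
{Income, UrbanRes} satisfies the backdoor criterion.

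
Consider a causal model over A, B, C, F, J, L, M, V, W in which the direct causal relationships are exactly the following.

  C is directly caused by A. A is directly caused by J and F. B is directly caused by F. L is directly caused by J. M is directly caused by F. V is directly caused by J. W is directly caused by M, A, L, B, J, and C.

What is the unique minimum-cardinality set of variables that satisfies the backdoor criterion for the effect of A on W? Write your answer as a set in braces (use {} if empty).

{F, J}

Variables eligible for adjustment (non-descendants of A, excluding A and W): {B, F, J, L, M, V}.
Backdoor paths from A to W:
  P1: A <- F -> M -> W
  P2: A <- F -> B -> W
  P3: A <- J -> L -> W
  P4: A <- J -> W
The empty set is not sufficient: P1 (A <- F -> M -> W) has no collider blocking it and no conditioned non-collider, so it is open.
Try {F, J}:
  P1: blocked at fork node F ∈ conditioning set.
  P2: blocked at fork node F ∈ conditioning set.
  P3: blocked at fork node J ∈ conditioning set.
  P4: blocked at fork node J ∈ conditioning set.
{F, J} contains no descendant of A and blocks every backdoor path.
Every element of {F, J} is needed (dropping F leaves P1 open; dropping J leaves P3 open), so no proper subset is valid.
Among all size-2 subsets of the eligible variables, only {F, J} blocks every backdoor path, so it is the unique smallest valid adjustment set.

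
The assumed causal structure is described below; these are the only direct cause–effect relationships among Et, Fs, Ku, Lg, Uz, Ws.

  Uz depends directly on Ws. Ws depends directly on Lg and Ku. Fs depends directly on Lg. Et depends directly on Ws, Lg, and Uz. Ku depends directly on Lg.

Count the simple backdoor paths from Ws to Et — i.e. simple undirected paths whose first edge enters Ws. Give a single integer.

2

A backdoor path from Ws to Et is any simple undirected path whose first edge points into Ws (i.e. leaves Ws via a parent).
Parents of Ws: {Ku, Lg}.
Enumerating:
  P1: Ws <- Lg -> Et
  P2: Ws <- Ku <- Lg -> Et
That exhausts the simple backdoor paths. Count: 2.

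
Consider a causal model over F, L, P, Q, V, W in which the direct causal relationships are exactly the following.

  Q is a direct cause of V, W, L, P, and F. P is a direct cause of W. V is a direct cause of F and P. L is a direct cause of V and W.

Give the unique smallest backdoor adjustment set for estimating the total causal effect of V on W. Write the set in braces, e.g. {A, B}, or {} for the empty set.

Variables eligible for adjustment (non-descendants of V, excluding V and W): {L, Q}.
Backdoor paths from V to W:
  P1: V <- Q -> L -> W
  P2: V <- Q -> P -> W
  P3: V <- Q -> W
  P4: V <- L <- Q -> P -> W
  P5: V <- L <- Q -> W
  P6: V <- L -> W
The empty set is not sufficient: P1 (V <- Q -> L -> W) has no collider blocking it and no conditioned non-collider, so it is open.
Try {L, Q}:
  P1: blocked at fork node Q ∈ conditioning set.
  P2: blocked at fork node Q ∈ conditioning set.
  P3: blocked at fork node Q ∈ conditioning set.
  P4: blocked at chain node L ∈ conditioning set.
  P5: blocked at chain node L ∈ conditioning set.
  P6: blocked at fork node L ∈ conditioning set.
{L, Q} contains no descendant of V and blocks every backdoor path.
Every element of {L, Q} is needed (dropping L leaves P6 open; dropping Q leaves P2 open), so no proper subset is valid.
Among all size-2 subsets of the eligible variables, only {L, Q} blocks every backdoor path, so it is the unique smallest valid adjustment set.

{L, Q}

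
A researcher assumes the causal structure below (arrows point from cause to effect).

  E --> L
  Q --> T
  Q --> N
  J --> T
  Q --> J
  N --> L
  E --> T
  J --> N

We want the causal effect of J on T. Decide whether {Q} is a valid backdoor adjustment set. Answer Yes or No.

Backdoor paths from J to T (paths whose first edge points into J):
  P1: J <- Q -> N -> L <- E -> T
  P2: J <- Q -> T
Condition 1 (no descendant of J in the set): holds — descendants of J are {L, N, T}; none are in {Q}.
Condition 2 (every backdoor path blocked by {Q}):
  P1: blocked at fork node Q ∈ conditioning set.
  P2: blocked at fork node Q ∈ conditioning set.
{Q} satisfies the backdoor criterion.

Yes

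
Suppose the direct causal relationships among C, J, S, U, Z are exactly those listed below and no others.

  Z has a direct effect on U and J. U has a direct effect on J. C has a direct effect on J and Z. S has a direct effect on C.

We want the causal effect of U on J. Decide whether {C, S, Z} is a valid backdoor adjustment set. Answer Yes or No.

Yes

Backdoor paths from U to J (paths whose first edge points into U):
  P1: U <- Z <- C -> J
  P2: U <- Z -> J
Condition 1 (no descendant of U in the set): holds — descendants of U are {J}; none are in {C, S, Z}.
Condition 2 (every backdoor path blocked by {C, S, Z}):
  P1: blocked at chain node Z ∈ conditioning set.
  P2: blocked at fork node Z ∈ conditioning set.
{C, S, Z} satisfies the backdoor criterion.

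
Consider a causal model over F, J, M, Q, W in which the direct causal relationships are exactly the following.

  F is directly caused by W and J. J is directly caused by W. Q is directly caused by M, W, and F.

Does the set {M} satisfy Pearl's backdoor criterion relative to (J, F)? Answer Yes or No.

Backdoor paths from J to F (paths whose first edge points into J):
  P1: J <- W -> F
  P2: J <- W -> Q <- F
Condition 1 (no descendant of J in the set): holds — descendants of J are {F, Q}; none are in {M}.
Condition 2 (every backdoor path blocked by {M}):
  P1: open — no interior node is in the conditioning set.
  P2: blocked at collider Q (neither it nor any descendant is in the conditioning set).
{M} does not satisfy the backdoor criterion.

No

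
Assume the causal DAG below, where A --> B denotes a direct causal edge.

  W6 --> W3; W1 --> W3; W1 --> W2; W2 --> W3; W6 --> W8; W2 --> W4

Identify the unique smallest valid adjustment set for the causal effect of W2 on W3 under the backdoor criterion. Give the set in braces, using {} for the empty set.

{W1}

Variables eligible for adjustment (non-descendants of W2, excluding W2 and W3): {W1, W6, W8}.
Backdoor paths from W2 to W3:
  P1: W2 <- W1 -> W3
The empty set is not sufficient: P1 (W2 <- W1 -> W3) has no collider blocking it and no conditioned non-collider, so it is open.
Try {W1}:
  P1: blocked at fork node W1 ∈ conditioning set.
{W1} contains no descendant of W2 and blocks every backdoor path.
No other singleton works — e.g. {W6} leaves P1 open — so {W1} is the unique smallest valid adjustment set.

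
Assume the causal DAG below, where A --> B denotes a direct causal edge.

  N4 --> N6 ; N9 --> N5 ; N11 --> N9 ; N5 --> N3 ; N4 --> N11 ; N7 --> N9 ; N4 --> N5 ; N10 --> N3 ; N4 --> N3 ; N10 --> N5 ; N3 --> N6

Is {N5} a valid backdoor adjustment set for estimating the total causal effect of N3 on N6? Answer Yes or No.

Backdoor paths from N3 to N6 (paths whose first edge points into N3):
  P1: N3 <- N10 -> N5 <- N4 -> N6
  P2: N3 <- N10 -> N5 <- N9 <- N11 <- N4 -> N6
  P3: N3 <- N4 -> N6
  P4: N3 <- N5 <- N4 -> N6
  P5: N3 <- N5 <- N9 <- N11 <- N4 -> N6
Condition 1 (no descendant of N3 in the set): holds — descendants of N3 are {N6}; none are in {N5}.
Condition 2 (every backdoor path blocked by {N5}):
  P1: open — collider(s) N5 are conditioned on (or have a conditioned descendant) and no non-collider on the path is in the set.
  P2: open — collider(s) N5 are conditioned on (or have a conditioned descendant) and no non-collider on the path is in the set.
  P3: open — no interior node is in the conditioning set.
  P4: blocked at chain node N5 ∈ conditioning set.
  P5: blocked at chain node N5 ∈ conditioning set.
{N5} does not satisfy the backdoor criterion.

No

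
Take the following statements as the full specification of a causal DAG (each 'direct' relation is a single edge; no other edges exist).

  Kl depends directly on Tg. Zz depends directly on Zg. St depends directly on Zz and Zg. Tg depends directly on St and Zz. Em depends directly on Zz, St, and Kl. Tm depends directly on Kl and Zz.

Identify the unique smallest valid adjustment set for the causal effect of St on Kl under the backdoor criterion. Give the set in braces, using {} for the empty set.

Variables eligible for adjustment (non-descendants of St, excluding St and Kl): {Zg, Zz}.
Backdoor paths from St to Kl:
  P1: St <- Zg -> Zz -> Tg -> Kl
  P2: St <- Zg -> Zz -> Em <- Kl
  P3: St <- Zg -> Zz -> Tm <- Kl
  P4: St <- Zz -> Tg -> Kl
  P5: St <- Zz -> Em <- Kl
  P6: St <- Zz -> Tm <- Kl
The empty set is not sufficient: P1 (St <- Zg -> Zz -> Tg -> Kl) has no collider blocking it and no conditioned non-collider, so it is open.
Try {Zz}:
  P1: blocked at chain node Zz ∈ conditioning set.
  P2: blocked at chain node Zz ∈ conditioning set.
  P3: blocked at chain node Zz ∈ conditioning set.
  P4: blocked at fork node Zz ∈ conditioning set.
  P5: blocked at fork node Zz ∈ conditioning set.
  P6: blocked at fork node Zz ∈ conditioning set.
{Zz} contains no descendant of St and blocks every backdoor path.
No other singleton works — e.g. {Zg} leaves P4 open — so {Zz} is the unique smallest valid adjustment set.

{Zz}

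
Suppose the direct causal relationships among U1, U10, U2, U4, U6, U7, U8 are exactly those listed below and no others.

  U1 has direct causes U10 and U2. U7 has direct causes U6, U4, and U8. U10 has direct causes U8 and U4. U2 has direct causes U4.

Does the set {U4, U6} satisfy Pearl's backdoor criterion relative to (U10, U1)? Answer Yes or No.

Yes

Backdoor paths from U10 to U1 (paths whose first edge points into U10):
  P1: U10 <- U4 -> U2 -> U1
  P2: U10 <- U8 -> U7 <- U4 -> U2 -> U1
Condition 1 (no descendant of U10 in the set): holds — descendants of U10 are {U1}; none are in {U4, U6}.
Condition 2 (every backdoor path blocked by {U4, U6}):
  P1: blocked at fork node U4 ∈ conditioning set.
  P2: blocked at collider U7 (neither it nor any descendant is in the conditioning set).
{U4, U6} satisfies the backdoor criterion.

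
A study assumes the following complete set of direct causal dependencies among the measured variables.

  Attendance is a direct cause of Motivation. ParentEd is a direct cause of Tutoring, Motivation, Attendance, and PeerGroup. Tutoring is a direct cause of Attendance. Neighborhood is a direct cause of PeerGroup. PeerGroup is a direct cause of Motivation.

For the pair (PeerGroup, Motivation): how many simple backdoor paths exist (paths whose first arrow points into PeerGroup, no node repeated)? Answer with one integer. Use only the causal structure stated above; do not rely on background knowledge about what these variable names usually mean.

3

A backdoor path from PeerGroup to Motivation is any simple undirected path whose first edge points into PeerGroup (i.e. leaves PeerGroup via a parent).
Parents of PeerGroup: {Neighborhood, ParentEd}.
Enumerating:
  P1: PeerGroup <- ParentEd -> Tutoring -> Attendance -> Motivation
  P2: PeerGroup <- ParentEd -> Attendance -> Motivation
  P3: PeerGroup <- ParentEd -> Motivation
That exhausts the simple backdoor paths. Count: 3.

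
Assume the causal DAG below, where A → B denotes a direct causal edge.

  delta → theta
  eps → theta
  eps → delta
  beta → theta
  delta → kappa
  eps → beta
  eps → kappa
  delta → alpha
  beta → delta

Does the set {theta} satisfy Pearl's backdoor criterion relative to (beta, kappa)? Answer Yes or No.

Backdoor paths from beta to kappa (paths whose first edge points into beta):
  P1: beta <- eps -> delta -> kappa
  P2: beta <- eps -> kappa
  P3: beta <- eps -> theta <- delta -> kappa
Condition 1 (no descendant of beta in the set): FAILS — theta is a descendant of beta.
Condition 2 (every backdoor path blocked by {theta}):
  P1: open — no interior node is in the conditioning set.
  P2: open — no interior node is in the conditioning set.
  P3: open — collider(s) theta are conditioned on (or have a conditioned descendant) and no non-collider on the path is in the set.
{theta} does not satisfy the backdoor criterion.

No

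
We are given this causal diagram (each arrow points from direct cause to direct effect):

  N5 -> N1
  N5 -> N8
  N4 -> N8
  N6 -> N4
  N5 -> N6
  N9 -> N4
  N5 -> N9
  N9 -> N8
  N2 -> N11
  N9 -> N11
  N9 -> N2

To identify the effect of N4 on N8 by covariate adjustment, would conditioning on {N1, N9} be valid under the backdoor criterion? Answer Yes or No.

Backdoor paths from N4 to N8 (paths whose first edge points into N4):
  P1: N4 <- N6 <- N5 -> N9 -> N8
  P2: N4 <- N6 <- N5 -> N8
  P3: N4 <- N9 <- N5 -> N8
  P4: N4 <- N9 -> N8
Condition 1 (no descendant of N4 in the set): holds — descendants of N4 are {N8}; none are in {N1, N9}.
Condition 2 (every backdoor path blocked by {N1, N9}):
  P1: blocked at chain node N9 ∈ conditioning set.
  P2: open — no interior node is in the conditioning set.
  P3: blocked at chain node N9 ∈ conditioning set.
  P4: blocked at fork node N9 ∈ conditioning set.
{N1, N9} does not satisfy the backdoor criterion.

No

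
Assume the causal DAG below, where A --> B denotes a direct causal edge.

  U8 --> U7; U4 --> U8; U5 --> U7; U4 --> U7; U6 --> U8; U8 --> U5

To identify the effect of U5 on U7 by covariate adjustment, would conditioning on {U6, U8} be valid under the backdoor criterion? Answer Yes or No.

Yes

Backdoor paths from U5 to U7 (paths whose first edge points into U5):
  P1: U5 <- U8 <- U4 -> U7
  P2: U5 <- U8 -> U7
Condition 1 (no descendant of U5 in the set): holds — descendants of U5 are {U7}; none are in {U6, U8}.
Condition 2 (every backdoor path blocked by {U6, U8}):
  P1: blocked at chain node U8 ∈ conditioning set.
  P2: blocked at fork node U8 ∈ conditioning set.
{U6, U8} satisfies the backdoor criterion.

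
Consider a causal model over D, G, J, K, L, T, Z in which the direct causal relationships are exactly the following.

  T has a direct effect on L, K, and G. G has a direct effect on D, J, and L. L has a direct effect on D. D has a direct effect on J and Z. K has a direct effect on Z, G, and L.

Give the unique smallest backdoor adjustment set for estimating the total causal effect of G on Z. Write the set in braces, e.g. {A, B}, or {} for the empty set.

Variables eligible for adjustment (non-descendants of G, excluding G and Z): {K, T}.
Backdoor paths from G to Z:
  P1: G <- T -> K -> L -> D -> Z
  P2: G <- T -> K -> Z
  P3: G <- T -> L <- K -> Z
  P4: G <- T -> L -> D -> Z
  P5: G <- K <- T -> L -> D -> Z
  P6: G <- K -> L -> D -> Z
  P7: G <- K -> Z
The empty set is not sufficient: P1 (G <- T -> K -> L -> D -> Z) has no collider blocking it and no conditioned non-collider, so it is open.
Try {K, T}:
  P1: blocked at fork node T ∈ conditioning set.
  P2: blocked at fork node T ∈ conditioning set.
  P3: blocked at fork node T ∈ conditioning set.
  P4: blocked at fork node T ∈ conditioning set.
  P5: blocked at chain node K ∈ conditioning set.
  P6: blocked at fork node K ∈ conditioning set.
  P7: blocked at fork node K ∈ conditioning set.
{K, T} contains no descendant of G and blocks every backdoor path.
Every element of {K, T} is needed (dropping K leaves P6 open; dropping T leaves P4 open), so no proper subset is valid.
Among all size-2 subsets of the eligible variables, only {K, T} blocks every backdoor path, so it is the unique smallest valid adjustment set.

{K, T}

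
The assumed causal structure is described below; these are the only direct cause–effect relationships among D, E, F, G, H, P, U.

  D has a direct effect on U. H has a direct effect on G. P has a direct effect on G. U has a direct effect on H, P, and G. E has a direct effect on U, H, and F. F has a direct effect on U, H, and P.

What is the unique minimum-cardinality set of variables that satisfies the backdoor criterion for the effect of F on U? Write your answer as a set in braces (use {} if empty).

{E}

Variables eligible for adjustment (non-descendants of F, excluding F and U): {D, E}.
Backdoor paths from F to U:
  P1: F <- E -> U
  P2: F <- E -> H <- U
  P3: F <- E -> H -> G <- U
  P4: F <- E -> H -> G <- P <- U
The empty set is not sufficient: P1 (F <- E -> U) has no collider blocking it and no conditioned non-collider, so it is open.
Try {E}:
  P1: blocked at fork node E ∈ conditioning set.
  P2: blocked at fork node E ∈ conditioning set.
  P3: blocked at fork node E ∈ conditioning set.
  P4: blocked at fork node E ∈ conditioning set.
{E} contains no descendant of F and blocks every backdoor path.
No other singleton works — e.g. {D} leaves P1 open — so {E} is the unique smallest valid adjustment set.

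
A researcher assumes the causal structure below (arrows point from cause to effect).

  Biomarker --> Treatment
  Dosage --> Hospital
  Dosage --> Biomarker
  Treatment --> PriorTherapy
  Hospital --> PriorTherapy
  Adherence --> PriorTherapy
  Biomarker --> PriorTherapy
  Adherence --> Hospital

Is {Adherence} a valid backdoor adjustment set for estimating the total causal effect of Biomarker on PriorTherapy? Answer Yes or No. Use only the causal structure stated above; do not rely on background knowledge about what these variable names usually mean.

No

Backdoor paths from Biomarker to PriorTherapy (paths whose first edge points into Biomarker):
  P1: Biomarker <- Dosage -> Hospital <- Adherence -> PriorTherapy
  P2: Biomarker <- Dosage -> Hospital -> PriorTherapy
Condition 1 (no descendant of Biomarker in the set): holds — descendants of Biomarker are {PriorTherapy, Treatment}; none are in {Adherence}.
Condition 2 (every backdoor path blocked by {Adherence}):
  P1: blocked at collider Hospital (neither it nor any descendant is in the conditioning set).
  P2: open — no interior node is in the conditioning set.
{Adherence} does not satisfy the backdoor criterion.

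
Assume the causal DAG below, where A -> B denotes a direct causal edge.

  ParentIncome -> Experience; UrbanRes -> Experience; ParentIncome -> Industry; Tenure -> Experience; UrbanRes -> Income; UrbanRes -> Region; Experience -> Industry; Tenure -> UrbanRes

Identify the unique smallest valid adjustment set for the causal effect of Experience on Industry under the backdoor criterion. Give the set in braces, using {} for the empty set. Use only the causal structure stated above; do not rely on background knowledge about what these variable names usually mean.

{ParentIncome}

Variables eligible for adjustment (non-descendants of Experience, excluding Experience and Industry): {Income, ParentIncome, Region, Tenure, UrbanRes}.
Backdoor paths from Experience to Industry:
  P1: Experience <- ParentIncome -> Industry
The empty set is not sufficient: P1 (Experience <- ParentIncome -> Industry) has no collider blocking it and no conditioned non-collider, so it is open.
Try {ParentIncome}:
  P1: blocked at fork node ParentIncome ∈ conditioning set.
{ParentIncome} contains no descendant of Experience and blocks every backdoor path.
No other singleton works — e.g. {Tenure} leaves P1 open — so {ParentIncome} is the unique smallest valid adjustment set.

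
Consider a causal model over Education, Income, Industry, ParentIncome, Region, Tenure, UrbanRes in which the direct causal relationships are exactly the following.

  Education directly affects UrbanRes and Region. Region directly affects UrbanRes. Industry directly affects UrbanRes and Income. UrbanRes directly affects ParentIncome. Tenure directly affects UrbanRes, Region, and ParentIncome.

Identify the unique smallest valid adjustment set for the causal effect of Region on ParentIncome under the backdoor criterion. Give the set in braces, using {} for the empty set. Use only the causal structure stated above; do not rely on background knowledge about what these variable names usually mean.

{Education, Tenure}

Variables eligible for adjustment (non-descendants of Region, excluding Region and ParentIncome): {Education, Income, Industry, Tenure}.
Backdoor paths from Region to ParentIncome:
  P1: Region <- Tenure -> UrbanRes -> ParentIncome
  P2: Region <- Tenure -> ParentIncome
  P3: Region <- Education -> UrbanRes <- Tenure -> ParentIncome
  P4: Region <- Education -> UrbanRes -> ParentIncome
The empty set is not sufficient: P1 (Region <- Tenure -> UrbanRes -> ParentIncome) has no collider blocking it and no conditioned non-collider, so it is open.
Try {Education, Tenure}:
  P1: blocked at fork node Tenure ∈ conditioning set.
  P2: blocked at fork node Tenure ∈ conditioning set.
  P3: blocked at fork node Education ∈ conditioning set.
  P4: blocked at fork node Education ∈ conditioning set.
{Education, Tenure} contains no descendant of Region and blocks every backdoor path.
Every element of {Education, Tenure} is needed (dropping Education leaves P4 open; dropping Tenure leaves P1 open), so no proper subset is valid.
Among all size-2 subsets of the eligible variables, only {Education, Tenure} blocks every backdoor path, so it is the unique smallest valid adjustment set.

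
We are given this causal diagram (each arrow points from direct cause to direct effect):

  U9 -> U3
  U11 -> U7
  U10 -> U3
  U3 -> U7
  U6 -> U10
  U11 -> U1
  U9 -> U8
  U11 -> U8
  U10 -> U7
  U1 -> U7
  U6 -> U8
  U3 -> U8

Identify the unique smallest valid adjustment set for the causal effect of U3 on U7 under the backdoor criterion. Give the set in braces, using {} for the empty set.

{U10}

Variables eligible for adjustment (non-descendants of U3, excluding U3 and U7): {U1, U10, U11, U6, U9}.
Backdoor paths from U3 to U7:
  P1: U3 <- U9 -> U8 <- U6 -> U10 -> U7
  P2: U3 <- U9 -> U8 <- U11 -> U1 -> U7
  P3: U3 <- U9 -> U8 <- U11 -> U7
  P4: U3 <- U10 <- U6 -> U8 <- U11 -> U1 -> U7
  P5: U3 <- U10 <- U6 -> U8 <- U11 -> U7
  P6: U3 <- U10 -> U7
The empty set is not sufficient: P6 (U3 <- U10 -> U7) has no collider blocking it and no conditioned non-collider, so it is open.
Try {U10}:
  P1: blocked at collider U8 (neither it nor any descendant is in the conditioning set).
  P2: blocked at collider U8 (neither it nor any descendant is in the conditioning set).
  P3: blocked at collider U8 (neither it nor any descendant is in the conditioning set).
  P4: blocked at chain node U10 ∈ conditioning set.
  P5: blocked at chain node U10 ∈ conditioning set.
  P6: blocked at fork node U10 ∈ conditioning set.
{U10} contains no descendant of U3 and blocks every backdoor path.
No other singleton works — e.g. {U9} leaves P6 open — so {U10} is the unique smallest valid adjustment set.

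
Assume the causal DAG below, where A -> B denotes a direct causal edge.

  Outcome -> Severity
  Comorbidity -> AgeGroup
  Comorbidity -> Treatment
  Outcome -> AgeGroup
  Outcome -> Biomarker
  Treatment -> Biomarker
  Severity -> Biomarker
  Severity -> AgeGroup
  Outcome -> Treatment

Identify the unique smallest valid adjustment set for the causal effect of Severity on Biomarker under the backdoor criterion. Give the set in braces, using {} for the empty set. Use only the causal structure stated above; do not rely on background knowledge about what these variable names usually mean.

{Outcome}

Variables eligible for adjustment (non-descendants of Severity, excluding Severity and Biomarker): {Comorbidity, Outcome, Treatment}.
Backdoor paths from Severity to Biomarker:
  P1: Severity <- Outcome -> Treatment -> Biomarker
  P2: Severity <- Outcome -> Biomarker
  P3: Severity <- Outcome -> AgeGroup <- Comorbidity -> Treatment -> Biomarker
The empty set is not sufficient: P1 (Severity <- Outcome -> Treatment -> Biomarker) has no collider blocking it and no conditioned non-collider, so it is open.
Try {Outcome}:
  P1: blocked at fork node Outcome ∈ conditioning set.
  P2: blocked at fork node Outcome ∈ conditioning set.
  P3: blocked at fork node Outcome ∈ conditioning set.
{Outcome} contains no descendant of Severity and blocks every backdoor path.
No other singleton works — e.g. {Comorbidity} leaves P1 open — so {Outcome} is the unique smallest valid adjustment set.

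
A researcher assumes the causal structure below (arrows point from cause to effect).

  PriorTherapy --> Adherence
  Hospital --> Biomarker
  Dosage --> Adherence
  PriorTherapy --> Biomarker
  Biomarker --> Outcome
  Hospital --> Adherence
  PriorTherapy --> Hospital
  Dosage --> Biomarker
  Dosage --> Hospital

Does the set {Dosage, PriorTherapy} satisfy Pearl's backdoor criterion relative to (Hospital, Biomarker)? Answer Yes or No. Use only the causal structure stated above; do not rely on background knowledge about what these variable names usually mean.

Backdoor paths from Hospital to Biomarker (paths whose first edge points into Hospital):
  P1: Hospital <- Dosage -> Biomarker
  P2: Hospital <- Dosage -> Adherence <- PriorTherapy -> Biomarker
  P3: Hospital <- PriorTherapy -> Biomarker
  P4: Hospital <- PriorTherapy -> Adherence <- Dosage -> Biomarker
Condition 1 (no descendant of Hospital in the set): holds — descendants of Hospital are {Adherence, Biomarker, Outcome}; none are in {Dosage, PriorTherapy}.
Condition 2 (every backdoor path blocked by {Dosage, PriorTherapy}):
  P1: blocked at fork node Dosage ∈ conditioning set.
  P2: blocked at fork node Dosage ∈ conditioning set.
  P3: blocked at fork node PriorTherapy ∈ conditioning set.
  P4: blocked at fork node PriorTherapy ∈ conditioning set.
{Dosage, PriorTherapy} satisfies the backdoor criterion.

Yes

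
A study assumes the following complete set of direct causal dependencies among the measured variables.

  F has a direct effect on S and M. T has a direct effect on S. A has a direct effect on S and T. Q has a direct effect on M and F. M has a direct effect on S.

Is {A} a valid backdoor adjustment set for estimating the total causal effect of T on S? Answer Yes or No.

Yes

Backdoor paths from T to S (paths whose first edge points into T):
  P1: T <- A -> S
Condition 1 (no descendant of T in the set): holds — descendants of T are {S}; none are in {A}.
Condition 2 (every backdoor path blocked by {A}):
  P1: blocked at fork node A ∈ conditioning set.
{A} satisfies the backdoor criterion.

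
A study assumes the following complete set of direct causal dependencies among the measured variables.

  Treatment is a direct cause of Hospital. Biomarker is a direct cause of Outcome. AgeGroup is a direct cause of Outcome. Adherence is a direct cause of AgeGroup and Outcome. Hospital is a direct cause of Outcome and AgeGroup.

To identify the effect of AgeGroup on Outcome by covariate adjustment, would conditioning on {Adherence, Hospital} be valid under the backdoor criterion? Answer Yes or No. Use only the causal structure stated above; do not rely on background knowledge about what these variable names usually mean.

Backdoor paths from AgeGroup to Outcome (paths whose first edge points into AgeGroup):
  P1: AgeGroup <- Adherence -> Outcome
  P2: AgeGroup <- Hospital -> Outcome
Condition 1 (no descendant of AgeGroup in the set): holds — descendants of AgeGroup are {Outcome}; none are in {Adherence, Hospital}.
Condition 2 (every backdoor path blocked by {Adherence, Hospital}):
  P1: blocked at fork node Adherence ∈ conditioning set.
  P2: blocked at fork node Hospital ∈ conditioning set.
{Adherence, Hospital} satisfies the backdoor criterion.

Yes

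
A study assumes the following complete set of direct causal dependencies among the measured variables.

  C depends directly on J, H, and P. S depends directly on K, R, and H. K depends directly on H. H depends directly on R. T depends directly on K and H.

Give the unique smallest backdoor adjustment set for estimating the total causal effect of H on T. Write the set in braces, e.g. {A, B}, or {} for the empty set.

{}

Variables eligible for adjustment (non-descendants of H, excluding H and T): {J, P, R}.
Backdoor paths from H to T:
  P1: H <- R -> S <- K -> T
Each backdoor path contains an unconditioned collider, so every path is already blocked with the empty conditioning set:
  P1: blocked at collider S (neither it nor any descendant is in the conditioning set).
The empty set is therefore the unique smallest valid set.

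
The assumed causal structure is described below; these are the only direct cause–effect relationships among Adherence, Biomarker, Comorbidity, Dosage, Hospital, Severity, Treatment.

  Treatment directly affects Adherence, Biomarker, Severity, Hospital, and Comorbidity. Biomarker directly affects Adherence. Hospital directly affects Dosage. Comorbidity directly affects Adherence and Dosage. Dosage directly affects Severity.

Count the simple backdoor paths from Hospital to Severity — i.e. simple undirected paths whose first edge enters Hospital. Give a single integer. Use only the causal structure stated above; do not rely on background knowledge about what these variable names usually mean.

A backdoor path from Hospital to Severity is any simple undirected path whose first edge points into Hospital (i.e. leaves Hospital via a parent).
Parents of Hospital: {Treatment}.
Enumerating:
  P1: Hospital <- Treatment -> Biomarker -> Adherence <- Comorbidity -> Dosage -> Severity
  P2: Hospital <- Treatment -> Comorbidity -> Dosage -> Severity
  P3: Hospital <- Treatment -> Adherence <- Comorbidity -> Dosage -> Severity
  P4: Hospital <- Treatment -> Severity
That exhausts the simple backdoor paths. Count: 4.

4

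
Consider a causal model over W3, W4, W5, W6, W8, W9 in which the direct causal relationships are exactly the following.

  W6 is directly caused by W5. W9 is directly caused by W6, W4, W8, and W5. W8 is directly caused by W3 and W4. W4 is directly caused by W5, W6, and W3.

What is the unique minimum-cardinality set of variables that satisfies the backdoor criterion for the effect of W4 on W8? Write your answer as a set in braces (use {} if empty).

Variables eligible for adjustment (non-descendants of W4, excluding W4 and W8): {W3, W5, W6}.
Backdoor paths from W4 to W8:
  P1: W4 <- W5 -> W6 -> W9 <- W8
  P2: W4 <- W5 -> W9 <- W8
  P3: W4 <- W3 -> W8
  P4: W4 <- W6 <- W5 -> W9 <- W8
  P5: W4 <- W6 -> W9 <- W8
The empty set is not sufficient: P3 (W4 <- W3 -> W8) has no collider blocking it and no conditioned non-collider, so it is open.
Try {W3}:
  P1: blocked at collider W9 (neither it nor any descendant is in the conditioning set).
  P2: blocked at collider W9 (neither it nor any descendant is in the conditioning set).
  P3: blocked at fork node W3 ∈ conditioning set.
  P4: blocked at collider W9 (neither it nor any descendant is in the conditioning set).
  P5: blocked at collider W9 (neither it nor any descendant is in the conditioning set).
{W3} contains no descendant of W4 and blocks every backdoor path.
No other singleton works — e.g. {W5} leaves P3 open — so {W3} is the unique smallest valid adjustment set.

{W3}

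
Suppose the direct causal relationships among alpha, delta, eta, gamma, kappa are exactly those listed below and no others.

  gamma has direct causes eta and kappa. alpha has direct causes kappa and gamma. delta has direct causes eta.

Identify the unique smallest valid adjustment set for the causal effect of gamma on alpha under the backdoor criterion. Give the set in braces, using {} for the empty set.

{kappa}

Variables eligible for adjustment (non-descendants of gamma, excluding gamma and alpha): {delta, eta, kappa}.
Backdoor paths from gamma to alpha:
  P1: gamma <- kappa -> alpha
The empty set is not sufficient: P1 (gamma <- kappa -> alpha) has no collider blocking it and no conditioned non-collider, so it is open.
Try {kappa}:
  P1: blocked at fork node kappa ∈ conditioning set.
{kappa} contains no descendant of gamma and blocks every backdoor path.
No other singleton works — e.g. {eta} leaves P1 open — so {kappa} is the unique smallest valid adjustment set.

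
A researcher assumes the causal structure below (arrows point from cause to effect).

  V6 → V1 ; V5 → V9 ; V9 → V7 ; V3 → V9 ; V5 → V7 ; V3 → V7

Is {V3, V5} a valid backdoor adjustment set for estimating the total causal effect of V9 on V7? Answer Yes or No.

Yes

Backdoor paths from V9 to V7 (paths whose first edge points into V9):
  P1: V9 <- V3 -> V7
  P2: V9 <- V5 -> V7
Condition 1 (no descendant of V9 in the set): holds — descendants of V9 are {V7}; none are in {V3, V5}.
Condition 2 (every backdoor path blocked by {V3, V5}):
  P1: blocked at fork node V3 ∈ conditioning set.
  P2: blocked at fork node V5 ∈ conditioning set.
{V3, V5} satisfies the backdoor criterion.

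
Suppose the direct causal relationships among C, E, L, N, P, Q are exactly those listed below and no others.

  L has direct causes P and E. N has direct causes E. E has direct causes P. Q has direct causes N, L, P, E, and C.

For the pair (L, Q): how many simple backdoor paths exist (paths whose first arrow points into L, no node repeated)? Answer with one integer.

6

A backdoor path from L to Q is any simple undirected path whose first edge points into L (i.e. leaves L via a parent).
Parents of L: {E, P}.
Enumerating:
  P1: L <- P -> E -> N -> Q
  P2: L <- P -> E -> Q
  P3: L <- P -> Q
  P4: L <- E <- P -> Q
  P5: L <- E -> N -> Q
  P6: L <- E -> Q
That exhausts the simple backdoor paths. Count: 6.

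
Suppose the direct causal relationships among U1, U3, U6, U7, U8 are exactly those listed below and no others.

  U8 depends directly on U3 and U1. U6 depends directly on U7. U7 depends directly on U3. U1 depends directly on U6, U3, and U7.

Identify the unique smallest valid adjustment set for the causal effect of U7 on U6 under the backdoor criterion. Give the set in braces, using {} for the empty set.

{}

Variables eligible for adjustment (non-descendants of U7, excluding U7 and U6): {U3}.
Backdoor paths from U7 to U6:
  P1: U7 <- U3 -> U1 <- U6
  P2: U7 <- U3 -> U8 <- U1 <- U6
Each backdoor path contains an unconditioned collider, so every path is already blocked with the empty conditioning set:
  P1: blocked at collider U1 (neither it nor any descendant is in the conditioning set).
  P2: blocked at collider U8 (neither it nor any descendant is in the conditioning set).
The empty set is therefore the unique smallest valid set.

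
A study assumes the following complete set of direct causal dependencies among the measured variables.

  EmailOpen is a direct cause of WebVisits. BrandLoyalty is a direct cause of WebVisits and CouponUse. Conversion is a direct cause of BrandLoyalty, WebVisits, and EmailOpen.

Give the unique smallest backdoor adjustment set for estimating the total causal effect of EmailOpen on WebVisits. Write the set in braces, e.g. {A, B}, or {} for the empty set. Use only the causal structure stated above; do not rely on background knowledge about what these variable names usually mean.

{Conversion}

Variables eligible for adjustment (non-descendants of EmailOpen, excluding EmailOpen and WebVisits): {BrandLoyalty, Conversion, CouponUse}.
Backdoor paths from EmailOpen to WebVisits:
  P1: EmailOpen <- Conversion -> BrandLoyalty -> WebVisits
  P2: EmailOpen <- Conversion -> WebVisits
The empty set is not sufficient: P1 (EmailOpen <- Conversion -> BrandLoyalty -> WebVisits) has no collider blocking it and no conditioned non-collider, so it is open.
Try {Conversion}:
  P1: blocked at fork node Conversion ∈ conditioning set.
  P2: blocked at fork node Conversion ∈ conditioning set.
{Conversion} contains no descendant of EmailOpen and blocks every backdoor path.
No other singleton works — e.g. {BrandLoyalty} leaves P2 open — so {Conversion} is the unique smallest valid adjustment set.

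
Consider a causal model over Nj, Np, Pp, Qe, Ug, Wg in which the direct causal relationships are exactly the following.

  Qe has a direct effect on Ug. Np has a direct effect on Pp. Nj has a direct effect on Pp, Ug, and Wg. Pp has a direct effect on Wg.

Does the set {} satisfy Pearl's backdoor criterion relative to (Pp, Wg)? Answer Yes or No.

No

Backdoor paths from Pp to Wg (paths whose first edge points into Pp):
  P1: Pp <- Nj -> Wg
Condition 1 (no descendant of Pp in the set): holds — descendants of Pp are {Wg}; none are in {}.
Condition 2 (every backdoor path blocked by {}):
  P1: open — no interior node is in the conditioning set.
{} does not satisfy the backdoor criterion.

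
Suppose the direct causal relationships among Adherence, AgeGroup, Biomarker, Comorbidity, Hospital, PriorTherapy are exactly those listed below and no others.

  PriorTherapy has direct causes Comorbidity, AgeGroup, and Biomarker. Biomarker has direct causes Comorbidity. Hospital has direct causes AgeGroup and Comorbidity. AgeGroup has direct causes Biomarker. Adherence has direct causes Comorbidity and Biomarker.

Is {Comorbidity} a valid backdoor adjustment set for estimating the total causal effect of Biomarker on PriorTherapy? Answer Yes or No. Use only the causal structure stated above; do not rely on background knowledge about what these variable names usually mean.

Yes

Backdoor paths from Biomarker to PriorTherapy (paths whose first edge points into Biomarker):
  P1: Biomarker <- Comorbidity -> Hospital <- AgeGroup -> PriorTherapy
  P2: Biomarker <- Comorbidity -> PriorTherapy
Condition 1 (no descendant of Biomarker in the set): holds — descendants of Biomarker are {Adherence, AgeGroup, Hospital, PriorTherapy}; none are in {Comorbidity}.
Condition 2 (every backdoor path blocked by {Comorbidity}):
  P1: blocked at fork node Comorbidity ∈ conditioning set.
  P2: blocked at fork node Comorbidity ∈ conditioning set.
{Comorbidity} satisfies the backdoor criterion.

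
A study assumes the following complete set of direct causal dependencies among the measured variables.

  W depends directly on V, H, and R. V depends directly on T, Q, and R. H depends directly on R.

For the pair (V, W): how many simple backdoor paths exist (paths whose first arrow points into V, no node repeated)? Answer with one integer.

2

A backdoor path from V to W is any simple undirected path whose first edge points into V (i.e. leaves V via a parent).
Parents of V: {Q, R, T}.
Enumerating:
  P1: V <- R -> H -> W
  P2: V <- R -> W
That exhausts the simple backdoor paths. Count: 2.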